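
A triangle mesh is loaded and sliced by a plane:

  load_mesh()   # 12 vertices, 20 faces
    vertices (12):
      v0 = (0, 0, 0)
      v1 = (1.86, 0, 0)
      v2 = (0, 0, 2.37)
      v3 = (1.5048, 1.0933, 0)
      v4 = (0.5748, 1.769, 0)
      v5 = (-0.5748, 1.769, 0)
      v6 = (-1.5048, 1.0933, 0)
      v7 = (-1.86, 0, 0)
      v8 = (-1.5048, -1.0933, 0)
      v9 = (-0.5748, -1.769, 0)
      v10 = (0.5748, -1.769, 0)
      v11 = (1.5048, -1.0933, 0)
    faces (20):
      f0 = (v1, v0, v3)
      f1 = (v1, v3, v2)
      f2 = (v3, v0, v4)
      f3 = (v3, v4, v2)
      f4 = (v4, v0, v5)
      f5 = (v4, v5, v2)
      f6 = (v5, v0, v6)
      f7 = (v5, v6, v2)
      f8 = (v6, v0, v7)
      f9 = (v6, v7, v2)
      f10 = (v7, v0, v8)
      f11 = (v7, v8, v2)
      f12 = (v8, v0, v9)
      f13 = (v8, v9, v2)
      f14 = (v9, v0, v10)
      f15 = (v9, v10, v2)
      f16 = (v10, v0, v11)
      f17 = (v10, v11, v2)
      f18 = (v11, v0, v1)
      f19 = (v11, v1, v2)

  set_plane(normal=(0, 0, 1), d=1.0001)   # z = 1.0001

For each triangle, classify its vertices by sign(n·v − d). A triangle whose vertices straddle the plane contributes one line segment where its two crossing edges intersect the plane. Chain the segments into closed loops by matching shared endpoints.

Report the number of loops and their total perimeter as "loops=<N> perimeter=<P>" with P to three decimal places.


loops=1 perimeter=6.645

Straddling triangles (10 of 20):
  (v1,v3,v2) [--+] → (0.8698, 0.631946, 1.0001)–(1.07511, 0, 1.0001)  len=0.6645
  (v3,v4,v2) [--+] → (0.332244, 1.02251, 1.0001)–(0.8698, 0.631946, 1.0001)  len=0.6645
  (v4,v5,v2) [--+] → (-0.332244, 1.02251, 1.0001)–(0.332244, 1.02251, 1.0001)  len=0.6645
  (v5,v6,v2) [--+] → (-0.8698, 0.631946, 1.0001)–(-0.332244, 1.02251, 1.0001)  len=0.6645
  (v6,v7,v2) [--+] → (-1.07511, 0, 1.0001)–(-0.8698, 0.631946, 1.0001)  len=0.6645
  (v7,v8,v2) [--+] → (-0.8698, -0.631946, 1.0001)–(-1.07511, 0, 1.0001)  len=0.6645
  (v8,v9,v2) [--+] → (-0.332244, -1.02251, 1.0001)–(-0.8698, -0.631946, 1.0001)  len=0.6645
  (v9,v10,v2) [--+] → (0.332244, -1.02251, 1.0001)–(-0.332244, -1.02251, 1.0001)  len=0.6645
  (v10,v11,v2) [--+] → (0.8698, -0.631946, 1.0001)–(0.332244, -1.02251, 1.0001)  len=0.6645
  (v11,v1,v2) [--+] → (1.07511, 0, 1.0001)–(0.8698, -0.631946, 1.0001)  len=0.6645

Chained into 1 loop(s):
  loop 1: 10 segments, perimeter = 6.6447
Total perimeter = 6.645


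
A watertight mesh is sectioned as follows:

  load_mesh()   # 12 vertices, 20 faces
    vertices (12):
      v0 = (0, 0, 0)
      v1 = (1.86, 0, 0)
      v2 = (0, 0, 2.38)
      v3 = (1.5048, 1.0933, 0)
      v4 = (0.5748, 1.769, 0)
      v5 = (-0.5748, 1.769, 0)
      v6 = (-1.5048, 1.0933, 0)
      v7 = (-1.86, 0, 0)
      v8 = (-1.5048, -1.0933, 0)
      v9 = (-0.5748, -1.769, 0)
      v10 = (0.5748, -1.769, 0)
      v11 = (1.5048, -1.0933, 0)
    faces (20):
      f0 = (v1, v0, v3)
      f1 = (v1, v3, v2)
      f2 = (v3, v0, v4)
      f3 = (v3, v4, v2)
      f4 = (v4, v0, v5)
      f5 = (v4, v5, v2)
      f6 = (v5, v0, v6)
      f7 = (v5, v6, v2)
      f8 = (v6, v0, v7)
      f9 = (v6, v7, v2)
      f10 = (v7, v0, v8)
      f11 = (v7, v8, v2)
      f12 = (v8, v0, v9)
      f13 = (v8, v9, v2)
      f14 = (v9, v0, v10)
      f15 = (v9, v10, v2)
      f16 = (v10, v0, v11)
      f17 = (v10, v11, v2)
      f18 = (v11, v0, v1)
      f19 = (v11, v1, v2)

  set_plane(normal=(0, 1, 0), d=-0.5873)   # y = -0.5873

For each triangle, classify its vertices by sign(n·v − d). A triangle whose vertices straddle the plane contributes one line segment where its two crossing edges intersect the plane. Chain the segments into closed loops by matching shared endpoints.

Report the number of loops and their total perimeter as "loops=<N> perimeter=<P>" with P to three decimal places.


loops=1 perimeter=8.091

Straddling triangles (10 of 20):
  (v7,v0,v8) [++-] → (-0.80835, -0.5873, 0)–(-1.66919, -0.5873, 0)  len=0.8608
  (v7,v8,v2) [+-+] → (-1.66919, -0.5873, 0)–(-0.80835, -0.5873, 1.10151)  len=1.3980
  (v8,v0,v9) [-+-] → (-0.80835, -0.5873, 0)–(-0.190831, -0.5873, 0)  len=0.6175
  (v8,v9,v2) [--+] → (-0.190831, -0.5873, 1.58985)–(-0.80835, -0.5873, 1.10151)  len=0.7873
  (v9,v0,v10) [-+-] → (-0.190831, -0.5873, 0)–(0.190831, -0.5873, 0)  len=0.3817
  (v9,v10,v2) [--+] → (0.190831, -0.5873, 1.58985)–(-0.190831, -0.5873, 1.58985)  len=0.3817
  (v10,v0,v11) [-+-] → (0.190831, -0.5873, 0)–(0.80835, -0.5873, 0)  len=0.6175
  (v10,v11,v2) [--+] → (0.80835, -0.5873, 1.10151)–(0.190831, -0.5873, 1.58985)  len=0.7873
  (v11,v0,v1) [-++] → (0.80835, -0.5873, 0)–(1.66919, -0.5873, 0)  len=0.8608
  (v11,v1,v2) [-++] → (1.66919, -0.5873, 0)–(0.80835, -0.5873, 1.10151)  len=1.3980

Chained into 1 loop(s):
  loop 1: 10 segments, perimeter = 8.0906
Total perimeter = 8.091


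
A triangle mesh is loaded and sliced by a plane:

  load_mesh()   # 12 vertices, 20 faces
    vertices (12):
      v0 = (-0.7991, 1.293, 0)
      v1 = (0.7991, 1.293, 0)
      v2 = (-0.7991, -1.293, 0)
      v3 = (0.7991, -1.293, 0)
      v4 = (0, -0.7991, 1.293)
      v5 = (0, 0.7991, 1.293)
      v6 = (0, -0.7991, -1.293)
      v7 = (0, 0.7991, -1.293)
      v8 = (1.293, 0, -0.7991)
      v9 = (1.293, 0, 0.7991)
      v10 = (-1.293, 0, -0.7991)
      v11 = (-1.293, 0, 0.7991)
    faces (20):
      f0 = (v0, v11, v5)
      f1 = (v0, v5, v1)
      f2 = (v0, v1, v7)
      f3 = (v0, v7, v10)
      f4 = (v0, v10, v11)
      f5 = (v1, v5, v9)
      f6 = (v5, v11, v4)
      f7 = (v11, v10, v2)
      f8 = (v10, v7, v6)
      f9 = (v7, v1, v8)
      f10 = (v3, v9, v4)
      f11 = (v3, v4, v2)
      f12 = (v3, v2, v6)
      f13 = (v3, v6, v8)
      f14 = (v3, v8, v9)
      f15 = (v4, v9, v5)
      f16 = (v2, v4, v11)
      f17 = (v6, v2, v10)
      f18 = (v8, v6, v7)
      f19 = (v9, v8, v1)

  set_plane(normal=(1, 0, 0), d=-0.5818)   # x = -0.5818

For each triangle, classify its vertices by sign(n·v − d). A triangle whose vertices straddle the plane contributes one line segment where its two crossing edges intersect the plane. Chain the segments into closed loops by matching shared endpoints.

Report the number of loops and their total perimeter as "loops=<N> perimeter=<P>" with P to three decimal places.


Straddling triangles (10 of 20):
  (v0,v11,v5) [--+] → (-0.5818, 0.439536, 1.07076)–(-0.5818, 1.15869, 0.351607)  len=1.0170
  (v0,v5,v1) [-++] → (-0.5818, 1.15869, 0.351607)–(-0.5818, 1.293, 0)  len=0.3764
  (v0,v1,v7) [-++] → (-0.5818, 1.293, 0)–(-0.5818, 1.15869, -0.351607)  len=0.3764
  (v0,v7,v10) [-+-] → (-0.5818, 1.15869, -0.351607)–(-0.5818, 0.439536, -1.07076)  len=1.0170
  (v5,v11,v4) [+-+] → (-0.5818, 0.439536, 1.07076)–(-0.5818, -0.439536, 1.07076)  len=0.8791
  (v10,v7,v6) [-++] → (-0.5818, 0.439536, -1.07076)–(-0.5818, -0.439536, -1.07076)  len=0.8791
  (v3,v4,v2) [++-] → (-0.5818, -1.15869, 0.351607)–(-0.5818, -1.293, 0)  len=0.3764
  (v3,v2,v6) [+-+] → (-0.5818, -1.293, 0)–(-0.5818, -1.15869, -0.351607)  len=0.3764
  (v2,v4,v11) [-+-] → (-0.5818, -1.15869, 0.351607)–(-0.5818, -0.439536, 1.07076)  len=1.0170
  (v6,v2,v10) [+--] → (-0.5818, -1.15869, -0.351607)–(-0.5818, -0.439536, -1.07076)  len=1.0170

Chained into 1 loop(s):
  loop 1: 10 segments, perimeter = 7.3319
Total perimeter = 7.332

loops=1 perimeter=7.332


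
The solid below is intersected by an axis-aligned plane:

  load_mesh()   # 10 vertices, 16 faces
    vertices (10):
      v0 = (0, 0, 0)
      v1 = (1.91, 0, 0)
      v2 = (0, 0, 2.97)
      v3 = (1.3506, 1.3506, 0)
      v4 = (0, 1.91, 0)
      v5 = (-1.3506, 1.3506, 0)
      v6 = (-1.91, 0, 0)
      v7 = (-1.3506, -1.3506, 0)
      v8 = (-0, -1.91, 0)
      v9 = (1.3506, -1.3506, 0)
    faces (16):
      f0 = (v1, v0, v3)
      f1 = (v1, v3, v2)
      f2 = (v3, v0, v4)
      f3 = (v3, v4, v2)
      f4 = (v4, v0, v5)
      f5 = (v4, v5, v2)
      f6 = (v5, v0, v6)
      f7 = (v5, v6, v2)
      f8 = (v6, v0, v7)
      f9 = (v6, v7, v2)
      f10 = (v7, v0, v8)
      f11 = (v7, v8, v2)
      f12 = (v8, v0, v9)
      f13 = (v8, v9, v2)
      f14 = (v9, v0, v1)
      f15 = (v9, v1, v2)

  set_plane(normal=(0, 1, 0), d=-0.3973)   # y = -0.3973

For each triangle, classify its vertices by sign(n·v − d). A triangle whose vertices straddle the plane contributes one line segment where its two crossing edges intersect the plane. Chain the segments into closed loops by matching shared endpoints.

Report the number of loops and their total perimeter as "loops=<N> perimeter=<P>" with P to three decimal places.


loops=1 perimeter=9.421

Straddling triangles (8 of 16):
  (v6,v0,v7) [++-] → (-0.3973, -0.3973, 0)–(-1.74544, -0.3973, 0)  len=1.3481
  (v6,v7,v2) [+-+] → (-1.74544, -0.3973, 0)–(-0.3973, -0.3973, 2.09633)  len=2.4924
  (v7,v0,v8) [-+-] → (-0.3973, -0.3973, 0)–(0, -0.3973, 0)  len=0.3973
  (v7,v8,v2) [--+] → (0, -0.3973, 2.35221)–(-0.3973, -0.3973, 2.09633)  len=0.4726
  (v8,v0,v9) [-+-] → (0, -0.3973, 0)–(0.3973, -0.3973, 0)  len=0.3973
  (v8,v9,v2) [--+] → (0.3973, -0.3973, 2.09633)–(0, -0.3973, 2.35221)  len=0.4726
  (v9,v0,v1) [-++] → (0.3973, -0.3973, 0)–(1.74544, -0.3973, 0)  len=1.3481
  (v9,v1,v2) [-++] → (1.74544, -0.3973, 0)–(0.3973, -0.3973, 2.09633)  len=2.4924

Chained into 1 loop(s):
  loop 1: 8 segments, perimeter = 9.4208
Total perimeter = 9.421


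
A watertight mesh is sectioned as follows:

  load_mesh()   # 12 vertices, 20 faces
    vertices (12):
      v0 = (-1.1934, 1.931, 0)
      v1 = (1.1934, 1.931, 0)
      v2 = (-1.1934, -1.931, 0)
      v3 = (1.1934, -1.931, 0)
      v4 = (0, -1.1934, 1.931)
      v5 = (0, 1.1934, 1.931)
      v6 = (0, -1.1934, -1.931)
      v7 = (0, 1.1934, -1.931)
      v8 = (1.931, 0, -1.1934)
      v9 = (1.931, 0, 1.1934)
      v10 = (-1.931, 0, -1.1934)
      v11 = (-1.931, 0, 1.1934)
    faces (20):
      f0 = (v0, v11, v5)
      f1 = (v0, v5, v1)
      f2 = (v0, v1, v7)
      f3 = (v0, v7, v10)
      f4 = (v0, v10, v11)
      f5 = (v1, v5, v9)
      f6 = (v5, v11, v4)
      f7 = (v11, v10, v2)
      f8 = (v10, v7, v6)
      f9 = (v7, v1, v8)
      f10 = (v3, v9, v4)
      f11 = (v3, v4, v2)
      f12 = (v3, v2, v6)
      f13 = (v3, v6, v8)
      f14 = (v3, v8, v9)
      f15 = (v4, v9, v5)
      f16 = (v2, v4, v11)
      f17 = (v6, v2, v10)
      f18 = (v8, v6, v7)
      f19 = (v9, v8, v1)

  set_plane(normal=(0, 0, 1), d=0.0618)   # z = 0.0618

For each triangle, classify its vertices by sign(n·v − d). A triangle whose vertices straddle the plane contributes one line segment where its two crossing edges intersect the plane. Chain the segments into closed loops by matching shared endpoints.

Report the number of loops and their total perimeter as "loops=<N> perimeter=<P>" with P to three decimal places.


loops=1 perimeter=12.893

Straddling triangles (10 of 20):
  (v0,v11,v5) [-++] → (-1.2316, 1.831, 0.0618)–(-1.15521, 1.90739, 0.0618)  len=0.1080
  (v0,v5,v1) [-+-] → (-1.15521, 1.90739, 0.0618)–(1.15521, 1.90739, 0.0618)  len=2.3104
  (v0,v10,v11) [--+] → (-1.931, 0, 0.0618)–(-1.2316, 1.831, 0.0618)  len=1.9600
  (v1,v5,v9) [-++] → (1.15521, 1.90739, 0.0618)–(1.2316, 1.831, 0.0618)  len=0.1080
  (v11,v10,v2) [+--] → (-1.931, 0, 0.0618)–(-1.2316, -1.831, 0.0618)  len=1.9600
  (v3,v9,v4) [-++] → (1.2316, -1.831, 0.0618)–(1.15521, -1.90739, 0.0618)  len=0.1080
  (v3,v4,v2) [-+-] → (1.15521, -1.90739, 0.0618)–(-1.15521, -1.90739, 0.0618)  len=2.3104
  (v3,v8,v9) [--+] → (1.931, 0, 0.0618)–(1.2316, -1.831, 0.0618)  len=1.9600
  (v2,v4,v11) [-++] → (-1.15521, -1.90739, 0.0618)–(-1.2316, -1.831, 0.0618)  len=0.1080
  (v9,v8,v1) [+--] → (1.931, 0, 0.0618)–(1.2316, 1.831, 0.0618)  len=1.9600

Chained into 1 loop(s):
  loop 1: 10 segments, perimeter = 12.8931
Total perimeter = 12.893


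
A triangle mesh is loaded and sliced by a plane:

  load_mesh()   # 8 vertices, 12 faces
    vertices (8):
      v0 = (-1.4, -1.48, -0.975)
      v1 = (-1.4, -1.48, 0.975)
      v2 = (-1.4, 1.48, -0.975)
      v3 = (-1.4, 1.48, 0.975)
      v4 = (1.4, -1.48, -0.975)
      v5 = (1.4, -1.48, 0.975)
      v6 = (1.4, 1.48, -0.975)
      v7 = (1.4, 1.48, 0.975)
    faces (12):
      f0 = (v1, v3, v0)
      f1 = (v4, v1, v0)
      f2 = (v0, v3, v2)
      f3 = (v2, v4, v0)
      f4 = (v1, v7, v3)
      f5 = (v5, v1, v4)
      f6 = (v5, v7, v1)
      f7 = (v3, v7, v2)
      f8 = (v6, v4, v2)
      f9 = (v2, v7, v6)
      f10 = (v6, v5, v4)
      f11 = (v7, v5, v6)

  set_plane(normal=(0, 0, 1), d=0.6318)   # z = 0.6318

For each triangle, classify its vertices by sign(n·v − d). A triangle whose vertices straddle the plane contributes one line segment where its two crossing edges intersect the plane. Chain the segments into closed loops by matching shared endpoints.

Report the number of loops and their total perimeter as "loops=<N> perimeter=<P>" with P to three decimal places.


Straddling triangles (8 of 12):
  (v1,v3,v0) [++-] → (-1.4, 0.95904, 0.6318)–(-1.4, -1.48, 0.6318)  len=2.4390
  (v4,v1,v0) [-+-] → (-0.9072, -1.48, 0.6318)–(-1.4, -1.48, 0.6318)  len=0.4928
  (v0,v3,v2) [-+-] → (-1.4, 0.95904, 0.6318)–(-1.4, 1.48, 0.6318)  len=0.5210
  (v5,v1,v4) [++-] → (-0.9072, -1.48, 0.6318)–(1.4, -1.48, 0.6318)  len=2.3072
  (v3,v7,v2) [++-] → (0.9072, 1.48, 0.6318)–(-1.4, 1.48, 0.6318)  len=2.3072
  (v2,v7,v6) [-+-] → (0.9072, 1.48, 0.6318)–(1.4, 1.48, 0.6318)  len=0.4928
  (v6,v5,v4) [-+-] → (1.4, -0.95904, 0.6318)–(1.4, -1.48, 0.6318)  len=0.5210
  (v7,v5,v6) [++-] → (1.4, -0.95904, 0.6318)–(1.4, 1.48, 0.6318)  len=2.4390

Chained into 1 loop(s):
  loop 1: 8 segments, perimeter = 11.5200
Total perimeter = 11.520

loops=1 perimeter=11.520


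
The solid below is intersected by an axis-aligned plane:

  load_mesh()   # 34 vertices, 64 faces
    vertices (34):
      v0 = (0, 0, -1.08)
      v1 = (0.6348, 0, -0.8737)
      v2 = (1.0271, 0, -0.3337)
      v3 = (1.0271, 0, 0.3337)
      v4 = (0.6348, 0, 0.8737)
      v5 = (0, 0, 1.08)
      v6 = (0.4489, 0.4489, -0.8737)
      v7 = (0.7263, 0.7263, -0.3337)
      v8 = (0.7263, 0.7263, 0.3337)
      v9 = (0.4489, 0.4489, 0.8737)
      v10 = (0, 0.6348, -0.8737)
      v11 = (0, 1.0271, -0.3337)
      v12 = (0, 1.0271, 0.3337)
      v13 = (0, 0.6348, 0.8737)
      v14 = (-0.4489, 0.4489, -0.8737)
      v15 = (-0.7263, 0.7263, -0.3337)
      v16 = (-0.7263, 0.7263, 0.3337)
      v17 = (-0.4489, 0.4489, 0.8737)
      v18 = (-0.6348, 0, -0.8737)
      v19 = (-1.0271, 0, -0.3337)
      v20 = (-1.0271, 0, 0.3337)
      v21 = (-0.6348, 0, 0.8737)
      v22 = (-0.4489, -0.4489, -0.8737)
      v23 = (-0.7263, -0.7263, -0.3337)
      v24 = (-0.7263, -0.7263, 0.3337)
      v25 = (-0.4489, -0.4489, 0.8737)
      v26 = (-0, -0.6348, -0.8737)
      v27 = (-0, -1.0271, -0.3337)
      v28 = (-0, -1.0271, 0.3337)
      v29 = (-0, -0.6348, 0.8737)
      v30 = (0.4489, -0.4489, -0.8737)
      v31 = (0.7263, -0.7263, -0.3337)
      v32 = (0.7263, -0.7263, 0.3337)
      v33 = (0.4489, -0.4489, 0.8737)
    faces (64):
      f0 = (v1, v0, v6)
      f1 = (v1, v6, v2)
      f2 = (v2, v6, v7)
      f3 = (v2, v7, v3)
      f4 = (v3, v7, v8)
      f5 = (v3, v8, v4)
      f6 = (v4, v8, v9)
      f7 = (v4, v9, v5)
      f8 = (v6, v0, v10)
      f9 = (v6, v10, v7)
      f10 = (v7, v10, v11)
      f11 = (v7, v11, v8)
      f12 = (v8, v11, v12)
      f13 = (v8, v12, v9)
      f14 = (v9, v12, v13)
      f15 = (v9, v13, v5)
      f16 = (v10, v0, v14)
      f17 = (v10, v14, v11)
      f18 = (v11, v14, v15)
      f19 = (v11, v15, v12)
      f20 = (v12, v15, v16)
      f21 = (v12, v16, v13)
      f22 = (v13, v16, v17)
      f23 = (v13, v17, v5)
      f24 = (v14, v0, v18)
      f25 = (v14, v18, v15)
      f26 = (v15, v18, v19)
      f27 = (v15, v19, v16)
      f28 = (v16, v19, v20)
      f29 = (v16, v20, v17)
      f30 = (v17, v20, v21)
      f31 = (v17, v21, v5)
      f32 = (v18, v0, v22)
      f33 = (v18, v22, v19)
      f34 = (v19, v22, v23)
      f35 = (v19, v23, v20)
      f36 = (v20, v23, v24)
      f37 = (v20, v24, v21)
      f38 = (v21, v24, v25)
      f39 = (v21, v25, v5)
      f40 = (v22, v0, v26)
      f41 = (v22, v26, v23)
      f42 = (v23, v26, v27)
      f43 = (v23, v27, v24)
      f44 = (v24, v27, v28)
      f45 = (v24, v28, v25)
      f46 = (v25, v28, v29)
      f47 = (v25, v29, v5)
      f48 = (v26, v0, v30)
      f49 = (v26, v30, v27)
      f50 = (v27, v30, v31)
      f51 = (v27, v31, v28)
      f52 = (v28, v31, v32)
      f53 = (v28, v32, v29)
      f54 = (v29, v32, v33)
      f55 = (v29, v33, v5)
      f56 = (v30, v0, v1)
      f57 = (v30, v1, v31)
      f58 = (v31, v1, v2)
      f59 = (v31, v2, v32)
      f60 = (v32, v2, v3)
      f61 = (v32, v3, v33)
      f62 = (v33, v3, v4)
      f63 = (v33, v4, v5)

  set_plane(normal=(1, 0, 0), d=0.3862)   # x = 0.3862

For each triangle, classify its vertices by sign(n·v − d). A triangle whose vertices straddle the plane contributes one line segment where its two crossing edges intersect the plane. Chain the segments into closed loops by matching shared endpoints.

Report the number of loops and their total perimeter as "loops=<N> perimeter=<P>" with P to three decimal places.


loops=1 perimeter=5.936

Straddling triangles (20 of 64):
  (v1,v0,v6) [+-+] → (0.3862, 0, -0.954491)–(0.3862, 0.3862, -0.902515)  len=0.3897
  (v4,v9,v5) [++-] → (0.3862, 0.3862, 0.902515)–(0.3862, 0, 0.954491)  len=0.3897
  (v6,v0,v10) [+--] → (0.3862, 0.3862, -0.902515)–(0.3862, 0.474866, -0.8737)  len=0.0932
  (v6,v10,v7) [+-+] → (0.3862, 0.474866, -0.8737)–(0.3862, 0.683454, -0.586562)  len=0.3549
  (v7,v10,v11) [+--] → (0.3862, 0.683454, -0.586562)–(0.3862, 0.867154, -0.3337)  len=0.3125
  (v7,v11,v8) [+-+] → (0.3862, 0.867154, -0.3337)–(0.3862, 0.867154, 0.0211807)  len=0.3549
  (v8,v11,v12) [+--] → (0.3862, 0.867154, 0.0211807)–(0.3862, 0.867154, 0.3337)  len=0.3125
  (v8,v12,v9) [+-+] → (0.3862, 0.867154, 0.3337)–(0.3862, 0.52966, 0.798276)  len=0.5742
  (v9,v12,v13) [+--] → (0.3862, 0.52966, 0.798276)–(0.3862, 0.474866, 0.8737)  len=0.0932
  (v9,v13,v5) [+--] → (0.3862, 0.474866, 0.8737)–(0.3862, 0.3862, 0.902515)  len=0.0932
  (v26,v0,v30) [--+] → (0.3862, -0.3862, -0.902515)–(0.3862, -0.474866, -0.8737)  len=0.0932
  (v26,v30,v27) [-+-] → (0.3862, -0.474866, -0.8737)–(0.3862, -0.52966, -0.798276)  len=0.0932
  (v27,v30,v31) [-++] → (0.3862, -0.52966, -0.798276)–(0.3862, -0.867154, -0.3337)  len=0.5742
  (v27,v31,v28) [-+-] → (0.3862, -0.867154, -0.3337)–(0.3862, -0.867154, -0.0211807)  len=0.3125
  (v28,v31,v32) [-++] → (0.3862, -0.867154, -0.0211807)–(0.3862, -0.867154, 0.3337)  len=0.3549
  (v28,v32,v29) [-+-] → (0.3862, -0.867154, 0.3337)–(0.3862, -0.683454, 0.586562)  len=0.3125
  (v29,v32,v33) [-++] → (0.3862, -0.683454, 0.586562)–(0.3862, -0.474866, 0.8737)  len=0.3549
  (v29,v33,v5) [-+-] → (0.3862, -0.474866, 0.8737)–(0.3862, -0.3862, 0.902515)  len=0.0932
  (v30,v0,v1) [+-+] → (0.3862, -0.3862, -0.902515)–(0.3862, 0, -0.954491)  len=0.3897
  (v33,v4,v5) [++-] → (0.3862, 0, 0.954491)–(0.3862, -0.3862, 0.902515)  len=0.3897

Chained into 1 loop(s):
  loop 1: 20 segments, perimeter = 5.9363
Total perimeter = 5.936


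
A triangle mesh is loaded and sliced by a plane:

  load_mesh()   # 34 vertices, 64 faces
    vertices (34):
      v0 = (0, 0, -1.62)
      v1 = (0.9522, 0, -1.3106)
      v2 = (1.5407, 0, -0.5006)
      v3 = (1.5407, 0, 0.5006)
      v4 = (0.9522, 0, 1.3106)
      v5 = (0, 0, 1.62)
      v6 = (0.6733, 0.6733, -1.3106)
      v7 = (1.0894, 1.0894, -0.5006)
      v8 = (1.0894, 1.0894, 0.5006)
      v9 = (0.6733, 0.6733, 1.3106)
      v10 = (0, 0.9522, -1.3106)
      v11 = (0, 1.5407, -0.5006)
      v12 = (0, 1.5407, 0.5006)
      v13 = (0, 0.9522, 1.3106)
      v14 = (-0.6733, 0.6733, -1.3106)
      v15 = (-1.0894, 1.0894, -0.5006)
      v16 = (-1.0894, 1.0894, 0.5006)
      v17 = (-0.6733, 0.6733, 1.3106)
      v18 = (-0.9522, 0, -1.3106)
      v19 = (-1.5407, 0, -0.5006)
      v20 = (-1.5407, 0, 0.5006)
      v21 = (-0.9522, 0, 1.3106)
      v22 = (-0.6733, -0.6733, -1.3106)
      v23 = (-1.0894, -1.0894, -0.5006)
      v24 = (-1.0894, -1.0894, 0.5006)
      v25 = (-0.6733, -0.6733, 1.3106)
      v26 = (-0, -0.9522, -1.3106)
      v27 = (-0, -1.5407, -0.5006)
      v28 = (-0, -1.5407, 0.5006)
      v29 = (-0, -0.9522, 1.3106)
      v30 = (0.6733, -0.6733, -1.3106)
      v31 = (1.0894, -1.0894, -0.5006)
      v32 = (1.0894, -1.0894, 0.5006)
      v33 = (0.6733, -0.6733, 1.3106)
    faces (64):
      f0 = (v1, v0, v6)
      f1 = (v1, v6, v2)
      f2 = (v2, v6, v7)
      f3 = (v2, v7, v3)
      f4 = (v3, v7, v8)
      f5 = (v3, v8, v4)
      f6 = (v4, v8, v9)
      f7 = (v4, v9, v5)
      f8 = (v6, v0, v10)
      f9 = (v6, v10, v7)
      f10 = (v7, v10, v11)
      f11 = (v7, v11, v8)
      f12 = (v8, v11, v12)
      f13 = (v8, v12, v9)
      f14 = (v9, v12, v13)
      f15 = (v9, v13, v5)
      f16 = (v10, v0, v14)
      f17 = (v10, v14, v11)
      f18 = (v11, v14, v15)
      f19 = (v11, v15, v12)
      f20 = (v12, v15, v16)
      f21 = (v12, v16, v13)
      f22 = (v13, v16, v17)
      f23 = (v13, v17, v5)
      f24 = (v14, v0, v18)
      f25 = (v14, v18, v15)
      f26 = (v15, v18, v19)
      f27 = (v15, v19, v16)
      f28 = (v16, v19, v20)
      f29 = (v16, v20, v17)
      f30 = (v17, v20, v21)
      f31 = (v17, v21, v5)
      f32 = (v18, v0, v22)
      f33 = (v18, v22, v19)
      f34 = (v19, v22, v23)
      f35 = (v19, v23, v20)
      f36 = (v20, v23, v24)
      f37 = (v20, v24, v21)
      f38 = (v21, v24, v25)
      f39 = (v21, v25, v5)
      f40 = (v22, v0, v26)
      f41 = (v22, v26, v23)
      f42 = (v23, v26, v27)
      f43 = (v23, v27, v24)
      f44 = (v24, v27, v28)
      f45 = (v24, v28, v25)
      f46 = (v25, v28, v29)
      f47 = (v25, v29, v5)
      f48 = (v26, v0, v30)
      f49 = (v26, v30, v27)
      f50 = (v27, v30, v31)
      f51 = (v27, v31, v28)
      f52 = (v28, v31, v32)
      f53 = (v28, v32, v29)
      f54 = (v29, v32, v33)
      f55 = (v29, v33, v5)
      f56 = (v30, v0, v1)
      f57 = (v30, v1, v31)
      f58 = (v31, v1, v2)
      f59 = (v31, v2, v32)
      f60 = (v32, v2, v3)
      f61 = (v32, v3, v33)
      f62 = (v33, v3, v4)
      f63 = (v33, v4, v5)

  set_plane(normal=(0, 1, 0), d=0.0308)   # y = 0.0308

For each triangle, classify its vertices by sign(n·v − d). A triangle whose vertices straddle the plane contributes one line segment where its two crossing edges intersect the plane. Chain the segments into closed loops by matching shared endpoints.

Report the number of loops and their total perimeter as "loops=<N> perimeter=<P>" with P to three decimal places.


loops=1 perimeter=9.953

Straddling triangles (20 of 64):
  (v1,v0,v6) [--+] → (0.0308, 0.0308, -1.60585)–(0.939442, 0.0308, -1.3106)  len=0.9554
  (v1,v6,v2) [-+-] → (0.939442, 0.0308, -1.3106)–(1.50102, 0.0308, -0.537653)  len=0.9554
  (v2,v6,v7) [-++] → (1.50102, 0.0308, -0.537653)–(1.52794, 0.0308, -0.5006)  len=0.0458
  (v2,v7,v3) [-+-] → (1.52794, 0.0308, -0.5006)–(1.52794, 0.0308, 0.472294)  len=0.9729
  (v3,v7,v8) [-++] → (1.52794, 0.0308, 0.472294)–(1.52794, 0.0308, 0.5006)  len=0.0283
  (v3,v8,v4) [-+-] → (1.52794, 0.0308, 0.5006)–(0.956079, 0.0308, 1.2877)  len=0.9729
  (v4,v8,v9) [-++] → (0.956079, 0.0308, 1.2877)–(0.939442, 0.0308, 1.3106)  len=0.0283
  (v4,v9,v5) [-+-] → (0.939442, 0.0308, 1.3106)–(0.0308, 0.0308, 1.60585)  len=0.9554
  (v6,v0,v10) [+-+] → (0.0308, 0.0308, -1.60585)–(0, 0.0308, -1.60999)  len=0.0311
  (v9,v13,v5) [++-] → (0, 0.0308, 1.60999)–(0.0308, 0.0308, 1.60585)  len=0.0311
  (v10,v0,v14) [+-+] → (0, 0.0308, -1.60999)–(-0.0308, 0.0308, -1.60585)  len=0.0311
  (v13,v17,v5) [++-] → (-0.0308, 0.0308, 1.60585)–(0, 0.0308, 1.60999)  len=0.0311
  (v14,v0,v18) [+--] → (-0.0308, 0.0308, -1.60585)–(-0.939442, 0.0308, -1.3106)  len=0.9554
  (v14,v18,v15) [+-+] → (-0.939442, 0.0308, -1.3106)–(-0.956079, 0.0308, -1.2877)  len=0.0283
  (v15,v18,v19) [+--] → (-0.956079, 0.0308, -1.2877)–(-1.52794, 0.0308, -0.5006)  len=0.9729
  (v15,v19,v16) [+-+] → (-1.52794, 0.0308, -0.5006)–(-1.52794, 0.0308, -0.472294)  len=0.0283
  (v16,v19,v20) [+--] → (-1.52794, 0.0308, -0.472294)–(-1.52794, 0.0308, 0.5006)  len=0.9729
  (v16,v20,v17) [+-+] → (-1.52794, 0.0308, 0.5006)–(-1.50102, 0.0308, 0.537653)  len=0.0458
  (v17,v20,v21) [+--] → (-1.50102, 0.0308, 0.537653)–(-0.939442, 0.0308, 1.3106)  len=0.9554
  (v17,v21,v5) [+--] → (-0.939442, 0.0308, 1.3106)–(-0.0308, 0.0308, 1.60585)  len=0.9554

Chained into 1 loop(s):
  loop 1: 20 segments, perimeter = 9.9532
Total perimeter = 9.953


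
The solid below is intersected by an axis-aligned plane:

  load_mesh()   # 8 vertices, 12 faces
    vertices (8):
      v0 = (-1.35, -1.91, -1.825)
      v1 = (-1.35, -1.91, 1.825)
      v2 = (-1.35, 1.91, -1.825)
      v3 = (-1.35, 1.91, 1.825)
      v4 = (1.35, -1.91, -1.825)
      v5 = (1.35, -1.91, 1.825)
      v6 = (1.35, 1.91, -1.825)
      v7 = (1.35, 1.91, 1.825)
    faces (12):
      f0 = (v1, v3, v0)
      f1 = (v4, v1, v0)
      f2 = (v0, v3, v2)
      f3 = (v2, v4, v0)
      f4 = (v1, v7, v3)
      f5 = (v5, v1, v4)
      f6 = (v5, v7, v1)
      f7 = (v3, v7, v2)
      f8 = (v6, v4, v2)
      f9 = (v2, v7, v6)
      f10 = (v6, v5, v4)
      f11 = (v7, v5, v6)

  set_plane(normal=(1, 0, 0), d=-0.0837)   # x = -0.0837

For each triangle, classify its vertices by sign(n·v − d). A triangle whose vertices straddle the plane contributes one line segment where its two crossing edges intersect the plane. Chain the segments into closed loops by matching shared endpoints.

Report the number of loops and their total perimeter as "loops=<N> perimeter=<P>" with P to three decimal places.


loops=1 perimeter=14.940

Straddling triangles (8 of 12):
  (v4,v1,v0) [+--] → (-0.0837, -1.91, 0.11315)–(-0.0837, -1.91, -1.825)  len=1.9381
  (v2,v4,v0) [-+-] → (-0.0837, 0.11842, -1.825)–(-0.0837, -1.91, -1.825)  len=2.0284
  (v1,v7,v3) [-+-] → (-0.0837, -0.11842, 1.825)–(-0.0837, 1.91, 1.825)  len=2.0284
  (v5,v1,v4) [+-+] → (-0.0837, -1.91, 1.825)–(-0.0837, -1.91, 0.11315)  len=1.7119
  (v5,v7,v1) [++-] → (-0.0837, -0.11842, 1.825)–(-0.0837, -1.91, 1.825)  len=1.7916
  (v3,v7,v2) [-+-] → (-0.0837, 1.91, 1.825)–(-0.0837, 1.91, -0.11315)  len=1.9381
  (v6,v4,v2) [++-] → (-0.0837, 0.11842, -1.825)–(-0.0837, 1.91, -1.825)  len=1.7916
  (v2,v7,v6) [-++] → (-0.0837, 1.91, -0.11315)–(-0.0837, 1.91, -1.825)  len=1.7119

Chained into 1 loop(s):
  loop 1: 8 segments, perimeter = 14.9400
Total perimeter = 14.940


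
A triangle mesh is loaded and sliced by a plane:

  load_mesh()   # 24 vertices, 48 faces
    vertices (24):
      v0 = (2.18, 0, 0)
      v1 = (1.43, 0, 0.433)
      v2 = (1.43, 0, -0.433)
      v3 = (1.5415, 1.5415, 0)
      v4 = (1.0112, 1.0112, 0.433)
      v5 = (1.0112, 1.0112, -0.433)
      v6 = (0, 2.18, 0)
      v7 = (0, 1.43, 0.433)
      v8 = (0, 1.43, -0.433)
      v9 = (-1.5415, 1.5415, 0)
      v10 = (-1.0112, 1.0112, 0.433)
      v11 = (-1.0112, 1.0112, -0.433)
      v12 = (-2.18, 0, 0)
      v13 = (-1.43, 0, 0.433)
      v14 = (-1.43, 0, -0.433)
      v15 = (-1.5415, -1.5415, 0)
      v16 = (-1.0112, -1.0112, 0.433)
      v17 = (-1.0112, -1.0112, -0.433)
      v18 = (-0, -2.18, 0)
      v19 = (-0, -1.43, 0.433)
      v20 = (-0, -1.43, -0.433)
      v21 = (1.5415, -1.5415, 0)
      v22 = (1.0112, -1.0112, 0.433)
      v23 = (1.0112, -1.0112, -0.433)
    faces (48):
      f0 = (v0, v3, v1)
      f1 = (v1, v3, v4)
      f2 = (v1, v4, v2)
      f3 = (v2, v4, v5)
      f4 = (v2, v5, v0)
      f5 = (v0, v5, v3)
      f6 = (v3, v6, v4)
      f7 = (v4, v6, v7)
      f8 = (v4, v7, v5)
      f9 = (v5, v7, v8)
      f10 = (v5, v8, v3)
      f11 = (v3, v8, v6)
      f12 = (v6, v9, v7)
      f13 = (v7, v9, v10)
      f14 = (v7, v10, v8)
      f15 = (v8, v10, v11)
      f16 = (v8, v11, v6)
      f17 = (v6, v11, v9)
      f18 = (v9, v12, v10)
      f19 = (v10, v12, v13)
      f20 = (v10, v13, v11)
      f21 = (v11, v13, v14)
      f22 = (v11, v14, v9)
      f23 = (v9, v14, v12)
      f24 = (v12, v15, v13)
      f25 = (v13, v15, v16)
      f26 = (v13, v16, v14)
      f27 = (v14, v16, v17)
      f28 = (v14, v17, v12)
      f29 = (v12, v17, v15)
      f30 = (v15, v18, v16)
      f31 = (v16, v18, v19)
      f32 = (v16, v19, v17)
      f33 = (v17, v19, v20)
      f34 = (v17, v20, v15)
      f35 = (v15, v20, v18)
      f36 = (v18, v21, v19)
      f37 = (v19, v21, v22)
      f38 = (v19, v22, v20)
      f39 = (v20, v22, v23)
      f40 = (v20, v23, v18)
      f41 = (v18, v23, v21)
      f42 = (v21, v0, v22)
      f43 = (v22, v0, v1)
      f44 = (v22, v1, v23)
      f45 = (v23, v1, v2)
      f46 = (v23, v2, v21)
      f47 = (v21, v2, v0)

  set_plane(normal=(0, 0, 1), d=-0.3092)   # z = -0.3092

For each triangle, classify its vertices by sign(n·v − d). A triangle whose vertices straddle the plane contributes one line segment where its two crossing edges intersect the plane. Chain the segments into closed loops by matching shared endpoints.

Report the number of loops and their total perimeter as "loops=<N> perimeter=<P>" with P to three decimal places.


loops=2 perimeter=18.825

Straddling triangles (32 of 48):
  (v1,v4,v2) [++-] → (1.37013, 0.144557, -0.3092)–(1.43, 0, -0.3092)  len=0.1565
  (v2,v4,v5) [-+-] → (1.37013, 0.144557, -0.3092)–(1.0112, 1.0112, -0.3092)  len=0.9380
  (v2,v5,v0) [--+] → (1.34537, 0.722086, -0.3092)–(1.64443, 0, -0.3092)  len=0.7816
  (v0,v5,v3) [+-+] → (1.34537, 0.722086, -0.3092)–(1.16282, 1.16282, -0.3092)  len=0.4770
  (v4,v7,v5) [++-] → (0.866643, 1.07107, -0.3092)–(1.0112, 1.0112, -0.3092)  len=0.1565
  (v5,v7,v8) [-+-] → (0.866643, 1.07107, -0.3092)–(0, 1.43, -0.3092)  len=0.9380
  (v5,v8,v3) [--+] → (0.440734, 1.46188, -0.3092)–(1.16282, 1.16282, -0.3092)  len=0.7816
  (v3,v8,v6) [+-+] → (0.440734, 1.46188, -0.3092)–(0, 1.64443, -0.3092)  len=0.4770
  (v7,v10,v8) [++-] → (-0.144557, 1.37013, -0.3092)–(0, 1.43, -0.3092)  len=0.1565
  (v8,v10,v11) [-+-] → (-0.144557, 1.37013, -0.3092)–(-1.0112, 1.0112, -0.3092)  len=0.9380
  (v8,v11,v6) [--+] → (-0.722086, 1.34537, -0.3092)–(0, 1.64443, -0.3092)  len=0.7816
  (v6,v11,v9) [+-+] → (-0.722086, 1.34537, -0.3092)–(-1.16282, 1.16282, -0.3092)  len=0.4770
  (v10,v13,v11) [++-] → (-1.07107, 0.866643, -0.3092)–(-1.0112, 1.0112, -0.3092)  len=0.1565
  (v11,v13,v14) [-+-] → (-1.07107, 0.866643, -0.3092)–(-1.43, 0, -0.3092)  len=0.9380
  (v11,v14,v9) [--+] → (-1.46188, 0.440734, -0.3092)–(-1.16282, 1.16282, -0.3092)  len=0.7816
  (v9,v14,v12) [+-+] → (-1.46188, 0.440734, -0.3092)–(-1.64443, 0, -0.3092)  len=0.4770
  (v13,v16,v14) [++-] → (-1.37013, -0.144557, -0.3092)–(-1.43, 0, -0.3092)  len=0.1565
  (v14,v16,v17) [-+-] → (-1.37013, -0.144557, -0.3092)–(-1.0112, -1.0112, -0.3092)  len=0.9380
  (v14,v17,v12) [--+] → (-1.34537, -0.722086, -0.3092)–(-1.64443, 0, -0.3092)  len=0.7816
  (v12,v17,v15) [+-+] → (-1.34537, -0.722086, -0.3092)–(-1.16282, -1.16282, -0.3092)  len=0.4770
  (v16,v19,v17) [++-] → (-0.866643, -1.07107, -0.3092)–(-1.0112, -1.0112, -0.3092)  len=0.1565
  (v17,v19,v20) [-+-] → (-0.866643, -1.07107, -0.3092)–(0, -1.43, -0.3092)  len=0.9380
  (v17,v20,v15) [--+] → (-0.440734, -1.46188, -0.3092)–(-1.16282, -1.16282, -0.3092)  len=0.7816
  (v15,v20,v18) [+-+] → (-0.440734, -1.46188, -0.3092)–(0, -1.64443, -0.3092)  len=0.4770
  (v19,v22,v20) [++-] → (0.144557, -1.37013, -0.3092)–(0, -1.43, -0.3092)  len=0.1565
  (v20,v22,v23) [-+-] → (0.144557, -1.37013, -0.3092)–(1.0112, -1.0112, -0.3092)  len=0.9380
  (v20,v23,v18) [--+] → (0.722086, -1.34537, -0.3092)–(0, -1.64443, -0.3092)  len=0.7816
  (v18,v23,v21) [+-+] → (0.722086, -1.34537, -0.3092)–(1.16282, -1.16282, -0.3092)  len=0.4770
  (v22,v1,v23) [++-] → (1.07107, -0.866643, -0.3092)–(1.0112, -1.0112, -0.3092)  len=0.1565
  (v23,v1,v2) [-+-] → (1.07107, -0.866643, -0.3092)–(1.43, 0, -0.3092)  len=0.9380
  (v23,v2,v21) [--+] → (1.46188, -0.440734, -0.3092)–(1.16282, -1.16282, -0.3092)  len=0.7816
  (v21,v2,v0) [+-+] → (1.46188, -0.440734, -0.3092)–(1.64443, 0, -0.3092)  len=0.4770

Chained into 2 loop(s):
  loop 1: 16 segments, perimeter = 8.7560
  loop 2: 16 segments, perimeter = 10.0689
Total perimeter = 18.825


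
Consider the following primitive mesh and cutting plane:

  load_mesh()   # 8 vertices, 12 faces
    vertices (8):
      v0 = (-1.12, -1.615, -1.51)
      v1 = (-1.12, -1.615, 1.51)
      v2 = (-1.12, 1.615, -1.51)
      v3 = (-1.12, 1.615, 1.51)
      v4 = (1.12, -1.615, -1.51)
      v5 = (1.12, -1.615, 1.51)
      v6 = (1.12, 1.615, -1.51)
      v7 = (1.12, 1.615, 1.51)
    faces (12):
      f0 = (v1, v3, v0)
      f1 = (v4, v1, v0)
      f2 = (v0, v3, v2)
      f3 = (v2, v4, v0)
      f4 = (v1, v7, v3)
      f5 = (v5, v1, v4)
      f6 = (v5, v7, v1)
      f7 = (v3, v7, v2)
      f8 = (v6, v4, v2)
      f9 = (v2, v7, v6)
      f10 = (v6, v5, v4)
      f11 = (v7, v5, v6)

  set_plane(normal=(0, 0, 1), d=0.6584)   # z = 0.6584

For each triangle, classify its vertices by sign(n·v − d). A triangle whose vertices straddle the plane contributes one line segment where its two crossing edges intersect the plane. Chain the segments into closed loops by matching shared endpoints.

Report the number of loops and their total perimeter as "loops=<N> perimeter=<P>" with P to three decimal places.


Straddling triangles (8 of 12):
  (v1,v3,v0) [++-] → (-1.12, 0.704183, 0.6584)–(-1.12, -1.615, 0.6584)  len=2.3192
  (v4,v1,v0) [-+-] → (-0.48835, -1.615, 0.6584)–(-1.12, -1.615, 0.6584)  len=0.6317
  (v0,v3,v2) [-+-] → (-1.12, 0.704183, 0.6584)–(-1.12, 1.615, 0.6584)  len=0.9108
  (v5,v1,v4) [++-] → (-0.48835, -1.615, 0.6584)–(1.12, -1.615, 0.6584)  len=1.6083
  (v3,v7,v2) [++-] → (0.48835, 1.615, 0.6584)–(-1.12, 1.615, 0.6584)  len=1.6083
  (v2,v7,v6) [-+-] → (0.48835, 1.615, 0.6584)–(1.12, 1.615, 0.6584)  len=0.6317
  (v6,v5,v4) [-+-] → (1.12, -0.704183, 0.6584)–(1.12, -1.615, 0.6584)  len=0.9108
  (v7,v5,v6) [++-] → (1.12, -0.704183, 0.6584)–(1.12, 1.615, 0.6584)  len=2.3192

Chained into 1 loop(s):
  loop 1: 8 segments, perimeter = 10.9400
Total perimeter = 10.940

loops=1 perimeter=10.940


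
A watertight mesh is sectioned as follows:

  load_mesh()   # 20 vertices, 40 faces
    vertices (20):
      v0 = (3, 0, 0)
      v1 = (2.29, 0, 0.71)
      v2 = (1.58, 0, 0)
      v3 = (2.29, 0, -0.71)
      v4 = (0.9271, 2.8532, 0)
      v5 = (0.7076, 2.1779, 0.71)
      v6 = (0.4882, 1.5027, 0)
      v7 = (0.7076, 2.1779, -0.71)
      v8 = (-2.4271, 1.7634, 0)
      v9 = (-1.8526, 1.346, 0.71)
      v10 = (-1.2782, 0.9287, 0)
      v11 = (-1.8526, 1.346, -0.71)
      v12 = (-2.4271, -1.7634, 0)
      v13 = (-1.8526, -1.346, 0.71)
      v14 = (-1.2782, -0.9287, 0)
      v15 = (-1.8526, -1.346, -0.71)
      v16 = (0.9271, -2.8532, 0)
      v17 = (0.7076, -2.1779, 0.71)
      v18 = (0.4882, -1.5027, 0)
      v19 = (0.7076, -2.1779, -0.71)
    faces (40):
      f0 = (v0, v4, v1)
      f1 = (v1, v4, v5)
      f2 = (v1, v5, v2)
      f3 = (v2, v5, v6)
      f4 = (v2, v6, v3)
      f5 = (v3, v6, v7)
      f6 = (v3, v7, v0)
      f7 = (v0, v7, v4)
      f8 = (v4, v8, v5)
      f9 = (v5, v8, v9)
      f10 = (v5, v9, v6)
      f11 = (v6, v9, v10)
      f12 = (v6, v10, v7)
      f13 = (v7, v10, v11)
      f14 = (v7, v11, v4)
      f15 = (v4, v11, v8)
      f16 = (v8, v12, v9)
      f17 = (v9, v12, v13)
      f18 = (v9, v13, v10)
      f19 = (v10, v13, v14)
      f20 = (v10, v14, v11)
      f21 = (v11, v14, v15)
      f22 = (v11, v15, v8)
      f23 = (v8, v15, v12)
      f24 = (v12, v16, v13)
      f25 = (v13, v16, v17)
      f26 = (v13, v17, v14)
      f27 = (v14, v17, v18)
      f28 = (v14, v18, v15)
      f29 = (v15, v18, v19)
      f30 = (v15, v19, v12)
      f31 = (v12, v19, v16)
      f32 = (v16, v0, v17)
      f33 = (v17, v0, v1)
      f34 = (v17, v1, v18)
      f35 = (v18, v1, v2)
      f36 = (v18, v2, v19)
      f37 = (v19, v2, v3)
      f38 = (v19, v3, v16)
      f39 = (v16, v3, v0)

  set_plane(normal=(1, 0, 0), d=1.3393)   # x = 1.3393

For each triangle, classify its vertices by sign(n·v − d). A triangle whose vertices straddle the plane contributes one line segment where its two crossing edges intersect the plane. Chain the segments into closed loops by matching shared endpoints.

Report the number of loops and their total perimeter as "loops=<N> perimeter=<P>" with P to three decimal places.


loops=2 perimeter=9.664

Straddling triangles (16 of 40):
  (v0,v4,v1) [+-+] → (1.3393, 2.28584, 0)–(1.3393, 1.99027, 0.214735)  len=0.3653
  (v1,v4,v5) [+--] → (1.3393, 1.99027, 0.214735)–(1.3393, 1.30847, 0.71)  len=0.8427
  (v1,v5,v2) [+-+] → (1.3393, 1.30847, 0.71)–(1.3393, 0.600895, 0.195893)  len=0.8746
  (v2,v5,v6) [+--] → (1.3393, 0.600895, 0.195893)–(1.3393, 0.331288, 0)  len=0.3333
  (v2,v6,v3) [+-+] → (1.3393, 0.331288, 0)–(1.3393, 0.792883, -0.335376)  len=0.5706
  (v3,v6,v7) [+--] → (1.3393, 0.792883, -0.335376)–(1.3393, 1.30847, -0.71)  len=0.6373
  (v3,v7,v0) [+-+] → (1.3393, 1.30847, -0.71)–(1.3393, 1.57775, -0.51435)  len=0.3329
  (v0,v7,v4) [+--] → (1.3393, 1.57775, -0.51435)–(1.3393, 2.28584, 0)  len=0.8752
  (v16,v0,v17) [-+-] → (1.3393, -2.28584, 0)–(1.3393, -1.57775, 0.51435)  len=0.8752
  (v17,v0,v1) [-++] → (1.3393, -1.57775, 0.51435)–(1.3393, -1.30847, 0.71)  len=0.3329
  (v17,v1,v18) [-+-] → (1.3393, -1.30847, 0.71)–(1.3393, -0.792883, 0.335376)  len=0.6373
  (v18,v1,v2) [-++] → (1.3393, -0.792883, 0.335376)–(1.3393, -0.331288, 0)  len=0.5706
  (v18,v2,v19) [-+-] → (1.3393, -0.331288, 0)–(1.3393, -0.600895, -0.195893)  len=0.3333
  (v19,v2,v3) [-++] → (1.3393, -0.600895, -0.195893)–(1.3393, -1.30847, -0.71)  len=0.8746
  (v19,v3,v16) [-+-] → (1.3393, -1.30847, -0.71)–(1.3393, -1.99027, -0.214735)  len=0.8427
  (v16,v3,v0) [-++] → (1.3393, -1.99027, -0.214735)–(1.3393, -2.28584, 0)  len=0.3653

Chained into 2 loop(s):
  loop 1: 8 segments, perimeter = 4.8318
  loop 2: 8 segments, perimeter = 4.8318
Total perimeter = 9.664


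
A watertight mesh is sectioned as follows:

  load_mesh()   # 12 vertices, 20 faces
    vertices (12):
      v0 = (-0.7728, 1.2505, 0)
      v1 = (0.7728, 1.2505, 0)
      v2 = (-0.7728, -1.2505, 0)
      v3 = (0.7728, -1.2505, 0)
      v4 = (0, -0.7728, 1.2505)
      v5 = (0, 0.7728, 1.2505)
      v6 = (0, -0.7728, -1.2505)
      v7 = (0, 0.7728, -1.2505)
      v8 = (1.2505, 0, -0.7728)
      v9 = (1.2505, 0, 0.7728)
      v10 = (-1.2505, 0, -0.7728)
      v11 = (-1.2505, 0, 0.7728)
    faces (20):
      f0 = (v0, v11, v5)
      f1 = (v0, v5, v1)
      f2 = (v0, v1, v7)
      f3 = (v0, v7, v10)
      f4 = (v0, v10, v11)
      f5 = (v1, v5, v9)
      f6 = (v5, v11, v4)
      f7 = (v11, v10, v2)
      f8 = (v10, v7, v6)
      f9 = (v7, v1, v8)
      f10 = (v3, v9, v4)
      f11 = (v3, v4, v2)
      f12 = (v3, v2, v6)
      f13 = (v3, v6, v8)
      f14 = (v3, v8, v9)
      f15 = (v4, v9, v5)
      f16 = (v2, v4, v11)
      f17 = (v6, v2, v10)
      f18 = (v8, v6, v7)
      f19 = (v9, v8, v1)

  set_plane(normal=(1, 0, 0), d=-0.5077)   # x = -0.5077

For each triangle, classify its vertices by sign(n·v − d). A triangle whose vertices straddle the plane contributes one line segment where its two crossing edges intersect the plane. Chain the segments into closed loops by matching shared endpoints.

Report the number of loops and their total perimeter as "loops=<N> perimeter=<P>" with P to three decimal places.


loops=1 perimeter=7.223

Straddling triangles (10 of 20):
  (v0,v11,v5) [--+] → (-0.5077, 0.459045, 1.05655)–(-0.5077, 1.08663, 0.428969)  len=0.8875
  (v0,v5,v1) [-++] → (-0.5077, 1.08663, 0.428969)–(-0.5077, 1.2505, 0)  len=0.4592
  (v0,v1,v7) [-++] → (-0.5077, 1.2505, 0)–(-0.5077, 1.08663, -0.428969)  len=0.4592
  (v0,v7,v10) [-+-] → (-0.5077, 1.08663, -0.428969)–(-0.5077, 0.459045, -1.05655)  len=0.8875
  (v5,v11,v4) [+-+] → (-0.5077, 0.459045, 1.05655)–(-0.5077, -0.459045, 1.05655)  len=0.9181
  (v10,v7,v6) [-++] → (-0.5077, 0.459045, -1.05655)–(-0.5077, -0.459045, -1.05655)  len=0.9181
  (v3,v4,v2) [++-] → (-0.5077, -1.08663, 0.428969)–(-0.5077, -1.2505, 0)  len=0.4592
  (v3,v2,v6) [+-+] → (-0.5077, -1.2505, 0)–(-0.5077, -1.08663, -0.428969)  len=0.4592
  (v2,v4,v11) [-+-] → (-0.5077, -1.08663, 0.428969)–(-0.5077, -0.459045, 1.05655)  len=0.8875
  (v6,v2,v10) [+--] → (-0.5077, -1.08663, -0.428969)–(-0.5077, -0.459045, -1.05655)  len=0.8875

Chained into 1 loop(s):
  loop 1: 10 segments, perimeter = 7.2232
Total perimeter = 7.223
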